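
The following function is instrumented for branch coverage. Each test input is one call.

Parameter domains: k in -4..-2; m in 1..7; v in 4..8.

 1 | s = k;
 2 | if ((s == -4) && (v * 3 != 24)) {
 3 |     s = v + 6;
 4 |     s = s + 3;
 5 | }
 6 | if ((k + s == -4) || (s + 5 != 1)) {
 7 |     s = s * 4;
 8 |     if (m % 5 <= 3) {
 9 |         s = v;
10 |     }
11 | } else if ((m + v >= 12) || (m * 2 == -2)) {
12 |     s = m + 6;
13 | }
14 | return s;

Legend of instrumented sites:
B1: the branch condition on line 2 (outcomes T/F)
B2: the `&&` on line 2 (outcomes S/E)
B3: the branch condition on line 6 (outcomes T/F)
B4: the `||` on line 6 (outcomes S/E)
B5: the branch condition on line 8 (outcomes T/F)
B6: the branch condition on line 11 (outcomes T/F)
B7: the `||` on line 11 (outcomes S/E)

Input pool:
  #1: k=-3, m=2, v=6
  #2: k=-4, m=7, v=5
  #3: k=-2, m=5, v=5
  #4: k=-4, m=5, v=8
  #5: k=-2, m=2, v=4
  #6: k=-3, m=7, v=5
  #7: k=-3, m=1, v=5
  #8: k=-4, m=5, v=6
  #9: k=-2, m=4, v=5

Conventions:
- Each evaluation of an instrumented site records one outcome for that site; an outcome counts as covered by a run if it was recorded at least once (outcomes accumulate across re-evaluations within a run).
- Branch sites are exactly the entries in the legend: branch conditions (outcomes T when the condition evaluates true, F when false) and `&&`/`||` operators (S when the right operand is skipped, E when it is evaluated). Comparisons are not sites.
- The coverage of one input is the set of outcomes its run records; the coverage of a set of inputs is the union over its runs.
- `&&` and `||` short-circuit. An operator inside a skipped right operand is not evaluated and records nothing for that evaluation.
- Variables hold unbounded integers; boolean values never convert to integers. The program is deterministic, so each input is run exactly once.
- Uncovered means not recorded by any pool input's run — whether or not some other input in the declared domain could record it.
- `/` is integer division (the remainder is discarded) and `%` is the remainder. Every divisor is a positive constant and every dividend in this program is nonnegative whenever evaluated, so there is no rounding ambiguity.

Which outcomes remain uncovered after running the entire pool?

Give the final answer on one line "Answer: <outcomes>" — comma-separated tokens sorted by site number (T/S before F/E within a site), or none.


#1 (k=-3, m=2, v=6) -> covered: B1=F, B2=S, B3=T, B4=E, B5=T
#2 (k=-4, m=7, v=5) -> covered: B1=T, B2=E, B3=T, B4=E, B5=T
#3 (k=-2, m=5, v=5) -> covered: B1=F, B2=S, B3=T, B4=S, B5=T
#4 (k=-4, m=5, v=8) -> covered: B1=F, B2=E, B3=F, B4=E, B6=T, B7=S
#5 (k=-2, m=2, v=4) -> covered: B1=F, B2=S, B3=T, B4=S, B5=T
#6 (k=-3, m=7, v=5) -> covered: B1=F, B2=S, B3=T, B4=E, B5=T
#7 (k=-3, m=1, v=5) -> covered: B1=F, B2=S, B3=T, B4=E, B5=T
#8 (k=-4, m=5, v=6) -> covered: B1=T, B2=E, B3=T, B4=E, B5=T
#9 (k=-2, m=4, v=5) -> covered: B1=F, B2=S, B3=T, B4=S, B5=F
union over the pool: B1=T, B1=F, B2=S, B2=E, B3=T, B3=F, B4=S, B4=E, B5=T, B5=F, B6=T, B7=S
uncovered (2 of 14): B6=F, B7=E
Answer: B6=F, B7=E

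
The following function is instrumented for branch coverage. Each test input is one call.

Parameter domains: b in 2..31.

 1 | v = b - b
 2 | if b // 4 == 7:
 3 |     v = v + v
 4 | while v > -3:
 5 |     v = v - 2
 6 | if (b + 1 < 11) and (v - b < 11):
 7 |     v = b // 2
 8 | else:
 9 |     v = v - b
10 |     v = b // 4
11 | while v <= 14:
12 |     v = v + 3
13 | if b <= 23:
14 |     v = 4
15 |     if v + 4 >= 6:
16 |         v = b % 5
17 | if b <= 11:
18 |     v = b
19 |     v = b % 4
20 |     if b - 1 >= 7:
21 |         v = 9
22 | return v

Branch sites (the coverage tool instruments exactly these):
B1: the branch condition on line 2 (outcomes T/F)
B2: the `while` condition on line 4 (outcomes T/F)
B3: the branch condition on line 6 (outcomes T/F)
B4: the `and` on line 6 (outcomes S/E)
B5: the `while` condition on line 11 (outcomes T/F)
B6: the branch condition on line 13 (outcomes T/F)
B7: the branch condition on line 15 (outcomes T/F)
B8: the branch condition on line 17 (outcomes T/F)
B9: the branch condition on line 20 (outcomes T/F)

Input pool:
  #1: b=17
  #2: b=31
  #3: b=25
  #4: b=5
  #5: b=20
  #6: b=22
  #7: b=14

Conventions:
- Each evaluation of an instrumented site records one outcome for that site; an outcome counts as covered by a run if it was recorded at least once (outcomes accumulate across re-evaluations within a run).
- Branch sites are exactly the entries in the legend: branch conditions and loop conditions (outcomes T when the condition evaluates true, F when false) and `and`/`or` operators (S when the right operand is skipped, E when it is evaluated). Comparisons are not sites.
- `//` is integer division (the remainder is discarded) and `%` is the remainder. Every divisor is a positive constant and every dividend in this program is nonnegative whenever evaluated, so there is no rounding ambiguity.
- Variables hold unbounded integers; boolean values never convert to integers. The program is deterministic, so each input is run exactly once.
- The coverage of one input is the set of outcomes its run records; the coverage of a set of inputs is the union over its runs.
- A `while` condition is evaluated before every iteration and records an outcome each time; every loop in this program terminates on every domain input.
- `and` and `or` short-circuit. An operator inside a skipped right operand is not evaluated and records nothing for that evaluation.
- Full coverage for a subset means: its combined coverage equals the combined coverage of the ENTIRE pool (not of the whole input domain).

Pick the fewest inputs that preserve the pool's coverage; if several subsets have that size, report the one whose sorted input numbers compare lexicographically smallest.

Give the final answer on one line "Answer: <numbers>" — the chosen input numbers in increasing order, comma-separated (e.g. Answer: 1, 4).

run #1 (b=17) records B1=F, B2=T, B2=F, B3=F, B4=S, B5=T, B5=F, B6=T, B7=T, B8=F
run #2 (b=31) records B1=T, B2=T, B2=F, B3=F, B4=S, B5=T, B5=F, B6=F, B8=F
run #3 (b=25) records B1=F, B2=T, B2=F, B3=F, B4=S, B5=T, B5=F, B6=F, B8=F
run #4 (b=5) records B1=F, B2=T, B2=F, B3=T, B4=E, B5=T, B5=F, B6=T, B7=T, B8=T, B9=F
run #5 (b=20) records B1=F, B2=T, B2=F, B3=F, B4=S, B5=T, B5=F, B6=T, B7=T, B8=F
run #6 (b=22) records B1=F, B2=T, B2=F, B3=F, B4=S, B5=T, B5=F, B6=T, B7=T, B8=F
run #7 (b=14) records B1=F, B2=T, B2=F, B3=F, B4=S, B5=T, B5=F, B6=T, B7=T, B8=F
the full pool covers 16 outcomes: B1=T, B1=F, B2=T, B2=F, B3=T, B3=F, B4=S, B4=E, B5=T, B5=F, B6=T, B6=F, B7=T, B8=T, B8=F, B9=F
size 1 is not enough: best union over all size-1 subsets is 11/16
inputs {2, 4} (size 2) cover everything; no size-2 subset with a lexicographically smaller index list covers all 16

Answer: 2, 4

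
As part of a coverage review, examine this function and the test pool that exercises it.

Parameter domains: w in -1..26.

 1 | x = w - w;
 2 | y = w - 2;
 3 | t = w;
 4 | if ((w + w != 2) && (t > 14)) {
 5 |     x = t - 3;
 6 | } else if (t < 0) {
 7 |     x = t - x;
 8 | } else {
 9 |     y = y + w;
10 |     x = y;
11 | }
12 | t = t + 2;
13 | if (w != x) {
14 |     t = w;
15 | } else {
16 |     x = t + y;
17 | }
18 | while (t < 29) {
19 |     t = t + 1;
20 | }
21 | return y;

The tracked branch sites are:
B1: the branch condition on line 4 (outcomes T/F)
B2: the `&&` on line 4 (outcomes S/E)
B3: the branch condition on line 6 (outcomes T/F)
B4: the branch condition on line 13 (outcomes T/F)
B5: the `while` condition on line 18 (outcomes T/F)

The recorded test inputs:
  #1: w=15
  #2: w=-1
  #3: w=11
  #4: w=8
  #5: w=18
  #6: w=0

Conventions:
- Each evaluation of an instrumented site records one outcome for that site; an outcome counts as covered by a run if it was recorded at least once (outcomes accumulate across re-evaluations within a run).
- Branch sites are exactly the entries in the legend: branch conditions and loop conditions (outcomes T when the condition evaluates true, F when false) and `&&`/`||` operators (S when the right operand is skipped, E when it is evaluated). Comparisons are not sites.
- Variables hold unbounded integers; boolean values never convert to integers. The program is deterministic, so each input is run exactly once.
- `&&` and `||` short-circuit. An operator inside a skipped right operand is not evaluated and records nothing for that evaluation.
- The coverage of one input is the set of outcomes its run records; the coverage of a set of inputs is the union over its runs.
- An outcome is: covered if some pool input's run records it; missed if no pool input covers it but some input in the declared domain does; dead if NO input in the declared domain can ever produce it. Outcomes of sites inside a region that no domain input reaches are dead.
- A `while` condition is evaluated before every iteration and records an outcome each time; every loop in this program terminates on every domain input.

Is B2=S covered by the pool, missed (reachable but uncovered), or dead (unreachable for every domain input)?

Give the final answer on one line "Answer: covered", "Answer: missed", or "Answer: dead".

no pool input records B2=S
but domain input (w=1) does record it -> reachable, so missed

Answer: missed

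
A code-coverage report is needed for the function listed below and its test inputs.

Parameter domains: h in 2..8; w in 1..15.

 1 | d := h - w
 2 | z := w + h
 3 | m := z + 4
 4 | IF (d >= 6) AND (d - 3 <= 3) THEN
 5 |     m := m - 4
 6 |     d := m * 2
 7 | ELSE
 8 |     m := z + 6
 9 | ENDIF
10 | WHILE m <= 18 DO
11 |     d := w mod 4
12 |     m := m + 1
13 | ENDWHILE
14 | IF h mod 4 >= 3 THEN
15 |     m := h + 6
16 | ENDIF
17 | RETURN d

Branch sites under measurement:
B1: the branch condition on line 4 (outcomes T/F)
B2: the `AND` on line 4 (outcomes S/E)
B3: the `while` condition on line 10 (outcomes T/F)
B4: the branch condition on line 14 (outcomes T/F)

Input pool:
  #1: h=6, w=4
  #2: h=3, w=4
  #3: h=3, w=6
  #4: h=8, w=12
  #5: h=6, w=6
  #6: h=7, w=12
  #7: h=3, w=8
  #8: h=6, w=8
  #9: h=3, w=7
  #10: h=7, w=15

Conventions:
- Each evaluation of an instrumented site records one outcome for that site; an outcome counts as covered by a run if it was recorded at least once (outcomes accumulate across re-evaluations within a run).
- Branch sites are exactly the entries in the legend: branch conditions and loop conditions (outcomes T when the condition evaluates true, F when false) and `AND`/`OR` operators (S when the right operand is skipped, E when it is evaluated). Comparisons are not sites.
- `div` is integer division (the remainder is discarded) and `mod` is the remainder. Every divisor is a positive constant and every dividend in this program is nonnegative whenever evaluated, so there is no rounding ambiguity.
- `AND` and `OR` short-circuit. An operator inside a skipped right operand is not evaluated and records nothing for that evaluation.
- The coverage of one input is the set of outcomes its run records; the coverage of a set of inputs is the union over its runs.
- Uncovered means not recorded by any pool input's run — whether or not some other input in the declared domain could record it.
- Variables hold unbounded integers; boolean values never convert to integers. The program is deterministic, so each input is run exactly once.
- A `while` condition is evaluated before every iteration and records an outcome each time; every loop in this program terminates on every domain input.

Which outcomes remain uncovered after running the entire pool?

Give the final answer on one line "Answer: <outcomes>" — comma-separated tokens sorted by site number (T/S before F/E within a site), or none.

#1 (h=6, w=4) -> B2->S, B1->F, B3->T, B3->T, B3->T, B3->F, B4->F; covered: B1=F, B2=S, B3=T, B3=F, B4=F
#2 (h=3, w=4) -> B2->S, B1->F, B3->T, B3->T, B3->T, B3->T, B3->T, B3->T, B3->F, B4->T; covered: B1=F, B2=S, B3=T, B3=F, B4=T
#3 (h=3, w=6) -> B2->S, B1->F, B3->T, B3->T, B3->T, B3->T, B3->F, B4->T; covered: B1=F, B2=S, B3=T, B3=F, B4=T
#4 (h=8, w=12) -> B2->S, B1->F, B3->F, B4->F; covered: B1=F, B2=S, B3=F, B4=F
#5 (h=6, w=6) -> B2->S, B1->F, B3->T, B3->F, B4->F; covered: B1=F, B2=S, B3=T, B3=F, B4=F
#6 (h=7, w=12) -> B2->S, B1->F, B3->F, B4->T; covered: B1=F, B2=S, B3=F, B4=T
#7 (h=3, w=8) -> B2->S, B1->F, B3->T, B3->T, B3->F, B4->T; covered: B1=F, B2=S, B3=T, B3=F, B4=T
#8 (h=6, w=8) -> B2->S, B1->F, B3->F, B4->F; covered: B1=F, B2=S, B3=F, B4=F
#9 (h=3, w=7) -> B2->S, B1->F, B3->T, B3->T, B3->T, B3->F, B4->T; covered: B1=F, B2=S, B3=T, B3=F, B4=T
#10 (h=7, w=15) -> B2->S, B1->F, B3->F, B4->T; covered: B1=F, B2=S, B3=F, B4=T
union over the pool: B1=F, B2=S, B3=T, B3=F, B4=T, B4=F
uncovered (2 of 8): B1=T, B2=E

Answer: B1=T, B2=E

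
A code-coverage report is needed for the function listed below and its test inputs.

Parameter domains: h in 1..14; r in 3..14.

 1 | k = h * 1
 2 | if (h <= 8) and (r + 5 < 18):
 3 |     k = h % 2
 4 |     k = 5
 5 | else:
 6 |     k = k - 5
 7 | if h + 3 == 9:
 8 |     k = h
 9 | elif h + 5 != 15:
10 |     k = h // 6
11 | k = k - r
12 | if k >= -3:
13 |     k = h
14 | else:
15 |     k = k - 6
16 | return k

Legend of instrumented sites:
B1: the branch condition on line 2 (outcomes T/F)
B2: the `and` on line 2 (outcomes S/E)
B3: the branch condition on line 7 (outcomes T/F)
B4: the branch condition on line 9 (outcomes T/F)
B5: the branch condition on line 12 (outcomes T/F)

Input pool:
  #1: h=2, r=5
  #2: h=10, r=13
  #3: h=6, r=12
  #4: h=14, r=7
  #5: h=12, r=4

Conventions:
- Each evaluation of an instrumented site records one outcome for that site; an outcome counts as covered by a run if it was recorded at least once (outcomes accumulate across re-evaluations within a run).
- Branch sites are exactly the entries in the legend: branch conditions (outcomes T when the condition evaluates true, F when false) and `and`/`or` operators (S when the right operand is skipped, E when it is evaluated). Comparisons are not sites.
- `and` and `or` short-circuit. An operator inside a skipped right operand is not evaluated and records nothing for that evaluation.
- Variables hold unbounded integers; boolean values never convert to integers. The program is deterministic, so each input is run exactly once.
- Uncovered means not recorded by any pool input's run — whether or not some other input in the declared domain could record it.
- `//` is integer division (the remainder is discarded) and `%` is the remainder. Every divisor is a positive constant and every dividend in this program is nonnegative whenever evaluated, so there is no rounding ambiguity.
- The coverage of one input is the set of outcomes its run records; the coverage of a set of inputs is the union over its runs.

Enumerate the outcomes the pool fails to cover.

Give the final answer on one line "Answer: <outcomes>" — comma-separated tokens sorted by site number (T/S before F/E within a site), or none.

input #1, h=2, r=5: events B2->E, B1->T, B3->F, B4->T, B5->F; outcomes B1=T, B2=E, B3=F, B4=T, B5=F
input #2, h=10, r=13: events B2->S, B1->F, B3->F, B4->F, B5->F; outcomes B1=F, B2=S, B3=F, B4=F, B5=F
input #3, h=6, r=12: events B2->E, B1->T, B3->T, B5->F; outcomes B1=T, B2=E, B3=T, B5=F
input #4, h=14, r=7: events B2->S, B1->F, B3->F, B4->T, B5->F; outcomes B1=F, B2=S, B3=F, B4=T, B5=F
input #5, h=12, r=4: events B2->S, B1->F, B3->F, B4->T, B5->T; outcomes B1=F, B2=S, B3=F, B4=T, B5=T
union over the pool: B1=T, B1=F, B2=S, B2=E, B3=T, B3=F, B4=T, B4=F, B5=T, B5=F
uncovered (0 of 10): none

Answer: none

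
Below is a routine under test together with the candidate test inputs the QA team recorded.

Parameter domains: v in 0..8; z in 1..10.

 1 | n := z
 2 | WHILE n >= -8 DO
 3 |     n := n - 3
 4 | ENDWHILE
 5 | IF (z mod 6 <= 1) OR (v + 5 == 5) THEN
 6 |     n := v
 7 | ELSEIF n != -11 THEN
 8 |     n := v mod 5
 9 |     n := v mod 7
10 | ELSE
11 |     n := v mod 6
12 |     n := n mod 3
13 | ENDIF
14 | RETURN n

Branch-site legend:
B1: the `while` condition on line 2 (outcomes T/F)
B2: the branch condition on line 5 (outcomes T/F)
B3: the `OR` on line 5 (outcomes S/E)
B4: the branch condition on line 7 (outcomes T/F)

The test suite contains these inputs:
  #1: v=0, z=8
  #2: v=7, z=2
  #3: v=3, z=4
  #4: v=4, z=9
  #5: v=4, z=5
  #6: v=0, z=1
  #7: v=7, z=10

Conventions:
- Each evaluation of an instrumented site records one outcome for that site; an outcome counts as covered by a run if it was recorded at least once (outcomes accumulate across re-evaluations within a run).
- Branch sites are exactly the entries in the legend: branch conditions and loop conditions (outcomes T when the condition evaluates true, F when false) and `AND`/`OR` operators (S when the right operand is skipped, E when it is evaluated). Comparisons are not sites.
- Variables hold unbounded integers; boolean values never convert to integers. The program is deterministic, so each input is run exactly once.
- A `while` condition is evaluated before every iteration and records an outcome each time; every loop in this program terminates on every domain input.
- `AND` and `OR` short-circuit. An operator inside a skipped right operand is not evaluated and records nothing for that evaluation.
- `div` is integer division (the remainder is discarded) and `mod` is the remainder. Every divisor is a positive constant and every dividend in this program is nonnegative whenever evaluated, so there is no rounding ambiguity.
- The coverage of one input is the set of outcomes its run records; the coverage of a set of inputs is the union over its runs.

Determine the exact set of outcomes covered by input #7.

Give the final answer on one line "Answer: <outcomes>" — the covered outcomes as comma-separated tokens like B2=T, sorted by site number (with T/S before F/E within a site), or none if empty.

Simulating input #7 (v=7, z=10) step by step:
  B1->T, B1->T, B1->T, B1->T, B1->T, B1->T, B1->T, B1->F, B3->E, B2->F
  B4->F
as a set, this run covers: B1=T, B1=F, B2=F, B3=E, B4=F

Answer: B1=T, B1=F, B2=F, B3=E, B4=F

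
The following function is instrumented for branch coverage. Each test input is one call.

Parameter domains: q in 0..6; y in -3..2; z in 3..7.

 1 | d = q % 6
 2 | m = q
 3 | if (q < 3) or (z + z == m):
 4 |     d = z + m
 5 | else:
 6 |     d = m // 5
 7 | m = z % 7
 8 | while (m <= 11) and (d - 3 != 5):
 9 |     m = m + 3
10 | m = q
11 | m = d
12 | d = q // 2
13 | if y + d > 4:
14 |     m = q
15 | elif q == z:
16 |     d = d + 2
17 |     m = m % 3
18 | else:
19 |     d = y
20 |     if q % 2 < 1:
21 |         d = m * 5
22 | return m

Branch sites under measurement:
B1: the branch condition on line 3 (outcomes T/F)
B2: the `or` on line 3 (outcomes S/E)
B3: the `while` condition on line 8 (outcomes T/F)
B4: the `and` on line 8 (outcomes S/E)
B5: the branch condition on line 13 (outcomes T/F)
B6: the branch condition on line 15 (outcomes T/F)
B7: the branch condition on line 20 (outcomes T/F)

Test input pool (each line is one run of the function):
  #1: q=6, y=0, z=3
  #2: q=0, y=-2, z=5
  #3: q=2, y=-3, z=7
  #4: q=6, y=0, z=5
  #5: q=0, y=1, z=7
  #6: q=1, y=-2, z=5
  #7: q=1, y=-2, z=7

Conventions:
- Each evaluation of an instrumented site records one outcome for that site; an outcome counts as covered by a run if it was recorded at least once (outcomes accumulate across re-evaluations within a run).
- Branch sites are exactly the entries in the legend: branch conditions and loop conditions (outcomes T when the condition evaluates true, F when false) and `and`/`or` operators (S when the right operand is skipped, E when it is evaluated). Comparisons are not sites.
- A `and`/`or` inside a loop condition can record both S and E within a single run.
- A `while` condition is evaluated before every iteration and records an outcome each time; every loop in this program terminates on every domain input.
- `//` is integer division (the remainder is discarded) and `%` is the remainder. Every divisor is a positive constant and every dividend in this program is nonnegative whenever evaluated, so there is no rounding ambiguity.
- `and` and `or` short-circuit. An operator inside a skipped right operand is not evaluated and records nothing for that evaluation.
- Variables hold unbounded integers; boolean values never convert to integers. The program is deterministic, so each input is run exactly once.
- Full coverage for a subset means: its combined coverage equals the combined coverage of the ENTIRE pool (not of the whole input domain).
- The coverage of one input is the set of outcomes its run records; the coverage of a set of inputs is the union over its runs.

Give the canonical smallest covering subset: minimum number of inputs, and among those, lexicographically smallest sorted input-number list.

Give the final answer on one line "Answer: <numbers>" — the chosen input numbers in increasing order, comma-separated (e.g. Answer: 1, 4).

input #1, q=6, y=0, z=3: outcomes B1=T, B2=E, B3=T, B3=F, B4=S, B4=E, B5=F, B6=F, B7=T
input #2, q=0, y=-2, z=5: outcomes B1=T, B2=S, B3=T, B3=F, B4=S, B4=E, B5=F, B6=F, B7=T
input #3, q=2, y=-3, z=7: outcomes B1=T, B2=S, B3=T, B3=F, B4=S, B4=E, B5=F, B6=F, B7=T
input #4, q=6, y=0, z=5: outcomes B1=F, B2=E, B3=T, B3=F, B4=S, B4=E, B5=F, B6=F, B7=T
input #5, q=0, y=1, z=7: outcomes B1=T, B2=S, B3=T, B3=F, B4=S, B4=E, B5=F, B6=F, B7=T
input #6, q=1, y=-2, z=5: outcomes B1=T, B2=S, B3=T, B3=F, B4=S, B4=E, B5=F, B6=F, B7=F
input #7, q=1, y=-2, z=7: outcomes B1=T, B2=S, B3=F, B4=E, B5=F, B6=F, B7=F
the full pool covers 12 outcomes: B1=T, B1=F, B2=S, B2=E, B3=T, B3=F, B4=S, B4=E, B5=F, B6=F, B7=T, B7=F
size 1 is not enough: best union over all size-1 subsets is 9/12
the canonical winner is {4, 6}: size 2, full 12-outcome coverage, earliest index list among size-2 covers

Answer: 4, 6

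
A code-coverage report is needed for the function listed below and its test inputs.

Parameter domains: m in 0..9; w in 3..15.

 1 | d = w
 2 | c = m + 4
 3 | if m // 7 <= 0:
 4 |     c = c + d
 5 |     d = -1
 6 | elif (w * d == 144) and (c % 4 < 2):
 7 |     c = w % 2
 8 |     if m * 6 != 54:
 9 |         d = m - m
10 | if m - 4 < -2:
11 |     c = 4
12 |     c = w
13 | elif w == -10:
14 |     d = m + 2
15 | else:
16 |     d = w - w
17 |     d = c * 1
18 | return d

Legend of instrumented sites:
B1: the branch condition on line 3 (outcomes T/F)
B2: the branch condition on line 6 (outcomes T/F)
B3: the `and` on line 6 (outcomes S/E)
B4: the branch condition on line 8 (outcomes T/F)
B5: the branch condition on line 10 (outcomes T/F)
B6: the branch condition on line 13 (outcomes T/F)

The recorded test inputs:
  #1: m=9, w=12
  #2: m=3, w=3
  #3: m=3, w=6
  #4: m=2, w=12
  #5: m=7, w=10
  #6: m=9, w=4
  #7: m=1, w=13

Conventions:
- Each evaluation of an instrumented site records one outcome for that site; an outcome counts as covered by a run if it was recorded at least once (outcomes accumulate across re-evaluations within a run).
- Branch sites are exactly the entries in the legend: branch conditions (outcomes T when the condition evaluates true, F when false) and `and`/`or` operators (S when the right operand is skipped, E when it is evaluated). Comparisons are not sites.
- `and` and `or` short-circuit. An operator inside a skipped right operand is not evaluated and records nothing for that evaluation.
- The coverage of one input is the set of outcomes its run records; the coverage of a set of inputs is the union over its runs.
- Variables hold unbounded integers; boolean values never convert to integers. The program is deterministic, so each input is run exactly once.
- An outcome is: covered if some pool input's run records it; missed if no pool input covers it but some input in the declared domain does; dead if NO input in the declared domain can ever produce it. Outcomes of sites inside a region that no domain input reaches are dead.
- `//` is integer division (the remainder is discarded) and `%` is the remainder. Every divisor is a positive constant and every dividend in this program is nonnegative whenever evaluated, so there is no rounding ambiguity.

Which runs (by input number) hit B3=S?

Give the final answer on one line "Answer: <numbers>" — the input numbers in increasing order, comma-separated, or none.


input #1 (m=9, w=12): does not record B3=S
input #2 (m=3, w=3): does not record B3=S
input #3 (m=3, w=6): does not record B3=S
input #4 (m=2, w=12): does not record B3=S
input #5 (m=7, w=10): records B3=S
input #6 (m=9, w=4): records B3=S
input #7 (m=1, w=13): does not record B3=S
Answer: 5, 6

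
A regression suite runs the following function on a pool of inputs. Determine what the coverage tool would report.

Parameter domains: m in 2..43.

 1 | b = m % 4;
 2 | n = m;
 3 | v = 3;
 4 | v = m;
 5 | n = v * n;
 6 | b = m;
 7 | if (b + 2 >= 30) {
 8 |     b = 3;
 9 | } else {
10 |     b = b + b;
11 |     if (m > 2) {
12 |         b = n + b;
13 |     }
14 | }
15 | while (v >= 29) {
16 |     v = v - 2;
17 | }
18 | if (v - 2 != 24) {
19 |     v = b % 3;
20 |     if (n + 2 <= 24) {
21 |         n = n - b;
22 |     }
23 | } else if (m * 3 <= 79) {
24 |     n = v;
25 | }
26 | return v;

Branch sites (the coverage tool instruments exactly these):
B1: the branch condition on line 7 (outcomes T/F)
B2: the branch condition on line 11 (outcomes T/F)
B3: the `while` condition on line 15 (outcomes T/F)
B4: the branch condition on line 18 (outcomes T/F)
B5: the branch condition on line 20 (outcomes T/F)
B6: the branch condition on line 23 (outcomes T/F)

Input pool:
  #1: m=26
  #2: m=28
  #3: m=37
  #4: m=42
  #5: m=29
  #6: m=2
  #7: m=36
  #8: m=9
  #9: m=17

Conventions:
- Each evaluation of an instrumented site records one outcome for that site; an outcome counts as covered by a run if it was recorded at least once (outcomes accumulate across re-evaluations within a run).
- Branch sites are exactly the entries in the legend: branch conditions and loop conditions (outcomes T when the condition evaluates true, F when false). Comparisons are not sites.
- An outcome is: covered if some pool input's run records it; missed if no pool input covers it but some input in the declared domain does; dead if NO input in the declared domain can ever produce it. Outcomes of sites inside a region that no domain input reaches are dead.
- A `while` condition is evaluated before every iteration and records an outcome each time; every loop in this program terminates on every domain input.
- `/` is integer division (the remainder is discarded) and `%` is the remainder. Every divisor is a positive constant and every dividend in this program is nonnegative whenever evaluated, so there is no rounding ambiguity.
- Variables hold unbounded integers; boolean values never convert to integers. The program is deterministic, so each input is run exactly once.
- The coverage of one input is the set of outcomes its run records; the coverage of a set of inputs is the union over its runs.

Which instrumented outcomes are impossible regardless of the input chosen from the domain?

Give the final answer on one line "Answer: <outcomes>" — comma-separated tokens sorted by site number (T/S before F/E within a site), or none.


exhaustive pass over the 42-input domain:
  B6=F: never recorded by any domain input -> dead
  reachable outcomes have witnesses, e.g. B1=T (e.g. m=28), B1=F (e.g. m=2), B2=T (e.g. m=3), B2=F (e.g. m=2)
Answer: B6=F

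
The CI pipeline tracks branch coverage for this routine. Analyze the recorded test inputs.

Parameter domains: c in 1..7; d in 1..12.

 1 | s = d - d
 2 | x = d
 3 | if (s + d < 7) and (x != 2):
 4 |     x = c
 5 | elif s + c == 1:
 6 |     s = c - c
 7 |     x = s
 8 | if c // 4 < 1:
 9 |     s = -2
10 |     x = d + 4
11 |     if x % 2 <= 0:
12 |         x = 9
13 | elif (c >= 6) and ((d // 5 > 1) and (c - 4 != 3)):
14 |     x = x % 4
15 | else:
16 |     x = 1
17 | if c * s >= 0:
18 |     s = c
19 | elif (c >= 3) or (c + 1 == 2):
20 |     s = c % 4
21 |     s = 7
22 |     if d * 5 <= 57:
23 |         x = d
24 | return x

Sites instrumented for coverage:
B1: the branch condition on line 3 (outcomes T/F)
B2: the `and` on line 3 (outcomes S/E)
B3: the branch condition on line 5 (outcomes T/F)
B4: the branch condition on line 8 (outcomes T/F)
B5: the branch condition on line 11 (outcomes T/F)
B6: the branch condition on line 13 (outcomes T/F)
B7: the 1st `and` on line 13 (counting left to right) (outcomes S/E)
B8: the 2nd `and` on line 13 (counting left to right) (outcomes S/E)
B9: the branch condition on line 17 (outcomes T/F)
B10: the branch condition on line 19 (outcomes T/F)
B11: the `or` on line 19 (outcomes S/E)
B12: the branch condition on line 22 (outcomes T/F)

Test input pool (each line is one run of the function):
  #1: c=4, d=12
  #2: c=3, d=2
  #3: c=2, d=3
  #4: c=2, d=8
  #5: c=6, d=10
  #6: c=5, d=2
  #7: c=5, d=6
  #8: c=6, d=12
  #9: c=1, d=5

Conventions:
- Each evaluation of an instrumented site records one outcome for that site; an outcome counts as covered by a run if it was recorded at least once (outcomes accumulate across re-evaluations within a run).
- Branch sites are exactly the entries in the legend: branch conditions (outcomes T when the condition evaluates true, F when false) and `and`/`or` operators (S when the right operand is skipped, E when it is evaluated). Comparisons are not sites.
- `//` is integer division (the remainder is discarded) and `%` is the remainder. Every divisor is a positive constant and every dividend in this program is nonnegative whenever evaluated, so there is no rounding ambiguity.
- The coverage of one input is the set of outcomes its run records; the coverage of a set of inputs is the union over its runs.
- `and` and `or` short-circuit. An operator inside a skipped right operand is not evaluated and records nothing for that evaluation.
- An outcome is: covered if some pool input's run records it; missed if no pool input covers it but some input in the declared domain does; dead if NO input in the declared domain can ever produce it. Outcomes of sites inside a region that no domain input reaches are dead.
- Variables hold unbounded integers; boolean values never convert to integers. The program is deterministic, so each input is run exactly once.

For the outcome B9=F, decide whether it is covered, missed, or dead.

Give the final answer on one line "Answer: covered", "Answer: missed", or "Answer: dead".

B9=F is recorded by pool input(s) 2, 3, 4, 9 -> covered

Answer: covered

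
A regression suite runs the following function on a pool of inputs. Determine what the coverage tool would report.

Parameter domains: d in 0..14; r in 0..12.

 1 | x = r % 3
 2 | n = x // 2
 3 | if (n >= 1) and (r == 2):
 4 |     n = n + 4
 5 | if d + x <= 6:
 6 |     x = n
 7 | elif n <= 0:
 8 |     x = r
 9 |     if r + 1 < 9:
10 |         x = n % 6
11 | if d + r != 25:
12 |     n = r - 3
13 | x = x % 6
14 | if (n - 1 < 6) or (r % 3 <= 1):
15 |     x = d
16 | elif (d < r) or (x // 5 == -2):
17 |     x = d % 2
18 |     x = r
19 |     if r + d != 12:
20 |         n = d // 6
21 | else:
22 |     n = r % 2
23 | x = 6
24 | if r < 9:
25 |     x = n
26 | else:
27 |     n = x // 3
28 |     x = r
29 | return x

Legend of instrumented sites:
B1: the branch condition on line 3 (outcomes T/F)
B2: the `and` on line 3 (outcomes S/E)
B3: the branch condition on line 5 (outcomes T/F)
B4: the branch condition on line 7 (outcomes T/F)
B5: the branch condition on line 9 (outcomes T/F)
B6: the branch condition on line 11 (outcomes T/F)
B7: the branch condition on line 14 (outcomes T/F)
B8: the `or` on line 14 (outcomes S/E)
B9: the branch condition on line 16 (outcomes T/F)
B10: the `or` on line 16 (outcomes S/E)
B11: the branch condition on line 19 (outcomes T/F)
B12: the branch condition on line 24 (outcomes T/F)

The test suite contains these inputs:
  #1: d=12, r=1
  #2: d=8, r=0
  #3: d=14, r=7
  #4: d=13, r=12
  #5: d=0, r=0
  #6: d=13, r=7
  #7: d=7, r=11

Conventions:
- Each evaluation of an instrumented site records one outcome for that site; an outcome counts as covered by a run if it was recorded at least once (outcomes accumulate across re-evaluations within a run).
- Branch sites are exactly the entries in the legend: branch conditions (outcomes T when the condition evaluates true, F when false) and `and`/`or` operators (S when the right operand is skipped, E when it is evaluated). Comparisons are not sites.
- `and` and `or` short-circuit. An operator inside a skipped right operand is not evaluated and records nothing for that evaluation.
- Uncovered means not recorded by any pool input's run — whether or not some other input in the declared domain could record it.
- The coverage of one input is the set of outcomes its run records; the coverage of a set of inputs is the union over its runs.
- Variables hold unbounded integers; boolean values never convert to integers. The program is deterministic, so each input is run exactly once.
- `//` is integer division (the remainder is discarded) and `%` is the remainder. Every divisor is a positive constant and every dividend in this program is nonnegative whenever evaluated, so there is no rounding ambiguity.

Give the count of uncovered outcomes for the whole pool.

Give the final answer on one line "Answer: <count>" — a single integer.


#1 (d=12, r=1) -> B2->S, B1->F, B3->F, B4->T, B5->T, B6->T, B8->S, B7->T, B12->T; covered: B1=F, B2=S, B3=F, B4=T, B5=T, B6=T, B7=T, B8=S, B12=T
#2 (d=8, r=0) -> B2->S, B1->F, B3->F, B4->T, B5->T, B6->T, B8->S, B7->T, B12->T; covered: B1=F, B2=S, B3=F, B4=T, B5=T, B6=T, B7=T, B8=S, B12=T
#3 (d=14, r=7) -> B2->S, B1->F, B3->F, B4->T, B5->T, B6->T, B8->S, B7->T, B12->T; covered: B1=F, B2=S, B3=F, B4=T, B5=T, B6=T, B7=T, B8=S, B12=T
#4 (d=13, r=12) -> B2->S, B1->F, B3->F, B4->T, B5->F, B6->F, B8->S, B7->T, B12->F; covered: B1=F, B2=S, B3=F, B4=T, B5=F, B6=F, B7=T, B8=S, B12=F
#5 (d=0, r=0) -> B2->S, B1->F, B3->T, B6->T, B8->S, B7->T, B12->T; covered: B1=F, B2=S, B3=T, B6=T, B7=T, B8=S, B12=T
#6 (d=13, r=7) -> B2->S, B1->F, B3->F, B4->T, B5->T, B6->T, B8->S, B7->T, B12->T; covered: B1=F, B2=S, B3=F, B4=T, B5=T, B6=T, B7=T, B8=S, B12=T
#7 (d=7, r=11) -> B2->E, B1->F, B3->F, B4->F, B6->T, B8->E, B7->F, B10->S, B9->T, B11->T, B12->F; covered: B1=F, B2=E, B3=F, B4=F, B6=T, B7=F, B8=E, B9=T, B10=S, B11=T, B12=F
union over the pool: B1=F, B2=S, B2=E, B3=T, B3=F, B4=T, B4=F, B5=T, B5=F, B6=T, B6=F, B7=T, B7=F, B8=S, B8=E, B9=T, B10=S, B11=T, B12=T, B12=F
uncovered (4 of 24): B1=T, B9=F, B10=E, B11=F
Answer: 4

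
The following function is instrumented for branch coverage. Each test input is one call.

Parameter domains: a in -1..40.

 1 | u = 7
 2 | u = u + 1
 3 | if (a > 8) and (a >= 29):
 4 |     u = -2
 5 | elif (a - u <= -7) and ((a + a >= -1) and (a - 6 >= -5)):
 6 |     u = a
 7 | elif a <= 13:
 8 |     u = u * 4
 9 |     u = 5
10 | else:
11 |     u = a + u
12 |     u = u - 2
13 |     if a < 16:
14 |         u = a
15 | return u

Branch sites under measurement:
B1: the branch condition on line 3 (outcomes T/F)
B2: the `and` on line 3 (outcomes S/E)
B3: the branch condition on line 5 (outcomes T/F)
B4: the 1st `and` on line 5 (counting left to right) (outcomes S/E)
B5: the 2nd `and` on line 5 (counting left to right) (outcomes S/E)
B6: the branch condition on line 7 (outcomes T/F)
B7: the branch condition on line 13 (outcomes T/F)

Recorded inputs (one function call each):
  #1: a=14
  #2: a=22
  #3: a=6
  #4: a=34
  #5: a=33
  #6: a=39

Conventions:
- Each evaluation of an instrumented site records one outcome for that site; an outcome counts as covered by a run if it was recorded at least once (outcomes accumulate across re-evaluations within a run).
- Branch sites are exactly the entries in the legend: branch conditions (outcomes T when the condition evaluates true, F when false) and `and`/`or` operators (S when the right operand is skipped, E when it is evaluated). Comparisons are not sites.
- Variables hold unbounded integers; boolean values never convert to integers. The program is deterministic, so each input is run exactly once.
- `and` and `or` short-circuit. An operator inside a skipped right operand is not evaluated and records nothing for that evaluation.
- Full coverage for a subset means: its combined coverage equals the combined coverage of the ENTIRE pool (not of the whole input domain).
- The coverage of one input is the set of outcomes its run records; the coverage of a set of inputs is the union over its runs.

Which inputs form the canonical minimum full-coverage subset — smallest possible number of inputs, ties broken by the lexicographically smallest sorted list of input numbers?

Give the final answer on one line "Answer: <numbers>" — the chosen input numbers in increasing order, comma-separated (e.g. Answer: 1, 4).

input #1 (a=14): covers B1=F, B2=E, B3=F, B4=S, B6=F, B7=T
input #2 (a=22): covers B1=F, B2=E, B3=F, B4=S, B6=F, B7=F
input #3 (a=6): covers B1=F, B2=S, B3=F, B4=S, B6=T
input #4 (a=34): covers B1=T, B2=E
input #5 (a=33): covers B1=T, B2=E
input #6 (a=39): covers B1=T, B2=E
union over all inputs: B1=T, B1=F, B2=S, B2=E, B3=F, B4=S, B6=T, B6=F, B7=T, B7=F (10 outcomes)
checked all size-1 subsets: none covers 10 outcomes (max 6/10)
checked all size-2 subsets: none covers 10 outcomes (max 8/10)
checked all size-3 subsets: none covers 10 outcomes (max 9/10)
at size 4, {1, 2, 3, 4} reaches all 10 outcomes; every lexicographically earlier size-4 subset fails

Answer: 1, 2, 3, 4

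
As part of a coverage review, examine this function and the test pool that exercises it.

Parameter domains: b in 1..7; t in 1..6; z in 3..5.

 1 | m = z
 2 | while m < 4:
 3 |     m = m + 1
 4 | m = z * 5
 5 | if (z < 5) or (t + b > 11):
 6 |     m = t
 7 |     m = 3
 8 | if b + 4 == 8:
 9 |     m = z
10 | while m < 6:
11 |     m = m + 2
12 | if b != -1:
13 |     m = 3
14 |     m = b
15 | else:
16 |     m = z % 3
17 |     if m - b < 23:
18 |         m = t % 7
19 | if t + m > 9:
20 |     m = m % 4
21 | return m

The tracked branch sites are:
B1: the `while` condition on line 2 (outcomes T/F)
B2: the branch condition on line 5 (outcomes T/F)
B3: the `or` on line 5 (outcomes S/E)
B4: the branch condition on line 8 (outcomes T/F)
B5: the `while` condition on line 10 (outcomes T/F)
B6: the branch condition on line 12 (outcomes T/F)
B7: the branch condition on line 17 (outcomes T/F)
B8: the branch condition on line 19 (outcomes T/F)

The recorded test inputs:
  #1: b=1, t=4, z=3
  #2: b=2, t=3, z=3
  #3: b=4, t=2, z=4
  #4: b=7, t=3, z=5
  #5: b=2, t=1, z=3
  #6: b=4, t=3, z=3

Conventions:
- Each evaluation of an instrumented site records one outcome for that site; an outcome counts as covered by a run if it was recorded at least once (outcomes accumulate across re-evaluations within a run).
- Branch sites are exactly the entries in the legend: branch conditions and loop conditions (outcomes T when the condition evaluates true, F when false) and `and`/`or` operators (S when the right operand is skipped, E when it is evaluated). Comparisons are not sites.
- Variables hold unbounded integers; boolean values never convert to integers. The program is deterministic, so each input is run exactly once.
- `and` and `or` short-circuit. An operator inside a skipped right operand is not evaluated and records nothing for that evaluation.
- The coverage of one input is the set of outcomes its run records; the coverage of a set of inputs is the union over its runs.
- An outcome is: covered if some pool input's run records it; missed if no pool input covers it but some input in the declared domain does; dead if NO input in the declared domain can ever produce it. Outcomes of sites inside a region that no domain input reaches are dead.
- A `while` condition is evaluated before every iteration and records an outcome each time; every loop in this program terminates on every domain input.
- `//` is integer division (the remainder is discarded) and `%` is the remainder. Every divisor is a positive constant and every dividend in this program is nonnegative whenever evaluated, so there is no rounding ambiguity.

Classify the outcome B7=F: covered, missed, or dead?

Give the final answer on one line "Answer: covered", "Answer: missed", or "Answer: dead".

no pool input records B7=F
checking all 126 inputs in the declared domain: B7=F is never recorded -> dead

Answer: dead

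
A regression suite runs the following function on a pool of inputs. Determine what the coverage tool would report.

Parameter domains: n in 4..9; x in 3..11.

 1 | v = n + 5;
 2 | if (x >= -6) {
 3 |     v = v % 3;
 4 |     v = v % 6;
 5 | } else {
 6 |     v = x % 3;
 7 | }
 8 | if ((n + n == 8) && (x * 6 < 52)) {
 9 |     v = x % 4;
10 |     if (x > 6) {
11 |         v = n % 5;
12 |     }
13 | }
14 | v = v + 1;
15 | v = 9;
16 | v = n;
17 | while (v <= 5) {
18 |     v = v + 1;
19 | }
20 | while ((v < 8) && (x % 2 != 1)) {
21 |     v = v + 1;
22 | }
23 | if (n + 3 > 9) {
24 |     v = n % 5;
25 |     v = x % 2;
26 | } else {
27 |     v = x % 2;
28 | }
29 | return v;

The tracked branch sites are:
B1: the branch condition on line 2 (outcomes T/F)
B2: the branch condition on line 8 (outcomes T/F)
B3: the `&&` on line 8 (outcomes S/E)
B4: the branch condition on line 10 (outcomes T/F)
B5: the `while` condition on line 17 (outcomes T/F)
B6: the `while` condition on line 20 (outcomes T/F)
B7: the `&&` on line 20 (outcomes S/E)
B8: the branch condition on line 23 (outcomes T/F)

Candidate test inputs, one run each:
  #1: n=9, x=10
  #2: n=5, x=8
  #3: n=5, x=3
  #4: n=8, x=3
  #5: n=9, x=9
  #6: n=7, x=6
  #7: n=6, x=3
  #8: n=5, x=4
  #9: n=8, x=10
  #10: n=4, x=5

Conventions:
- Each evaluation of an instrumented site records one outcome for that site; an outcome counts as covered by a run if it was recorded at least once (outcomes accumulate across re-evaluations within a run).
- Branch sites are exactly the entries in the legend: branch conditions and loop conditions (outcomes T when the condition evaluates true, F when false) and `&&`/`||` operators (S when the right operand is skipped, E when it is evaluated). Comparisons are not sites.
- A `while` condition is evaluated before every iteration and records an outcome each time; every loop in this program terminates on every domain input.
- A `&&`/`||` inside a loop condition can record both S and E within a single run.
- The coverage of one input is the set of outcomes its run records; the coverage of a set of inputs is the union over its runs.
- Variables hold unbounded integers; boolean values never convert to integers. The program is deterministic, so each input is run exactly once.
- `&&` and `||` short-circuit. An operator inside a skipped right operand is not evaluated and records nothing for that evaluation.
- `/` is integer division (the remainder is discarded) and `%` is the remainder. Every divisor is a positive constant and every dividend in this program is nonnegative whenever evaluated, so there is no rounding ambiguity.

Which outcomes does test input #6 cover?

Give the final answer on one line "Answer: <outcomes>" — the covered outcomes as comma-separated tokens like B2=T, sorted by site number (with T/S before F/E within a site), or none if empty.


Running input #6 (n=7, x=6), event by event:
  B1->T, B3->S, B2->F, B5->F, B7->E, B6->T, B7->S, B6->F, B8->T
distinct outcomes covered: B1=T, B2=F, B3=S, B5=F, B6=T, B6=F, B7=S, B7=E, B8=T
Answer: B1=T, B2=F, B3=S, B5=F, B6=T, B6=F, B7=S, B7=E, B8=T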